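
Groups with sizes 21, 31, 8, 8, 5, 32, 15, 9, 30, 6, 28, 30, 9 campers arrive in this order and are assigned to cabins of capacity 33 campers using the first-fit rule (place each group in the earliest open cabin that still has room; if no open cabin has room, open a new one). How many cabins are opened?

  21 → cabin 1 (new)  [load 21/33]
  31 → cabin 2 (new)  [load 31/33]
  8 → cabin 1  [load 29/33]
  8 → cabin 3 (new)  [load 8/33]
  5 → cabin 3  [load 13/33]
  32 → cabin 4 (new)  [load 32/33]
  15 → cabin 3  [load 28/33]
  9 → cabin 5 (new)  [load 9/33]
  30 → cabin 6 (new)  [load 30/33]
  6 → cabin 5  [load 15/33]
  28 → cabin 7 (new)  [load 28/33]
  30 → cabin 8 (new)  [load 30/33]
  9 → cabin 5  [load 24/33]
8 cabins opened.

8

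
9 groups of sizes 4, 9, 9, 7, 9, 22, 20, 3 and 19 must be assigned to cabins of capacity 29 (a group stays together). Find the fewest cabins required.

4

Total = 22 + 20 + 19 + 9 + 9 + 9 + 7 + 4 + 3 = 102.
Lower bound: ⌈102/29⌉ = 4 cabins.
A packing using 4 cabins:
  cabin 1: 22 + 7 = 29
  cabin 2: 20 + 9 = 29
  cabin 3: 19 + 9 = 28
  cabin 4: 9 + 4 + 3 = 16
This matches the lower bound, so 4 is optimal.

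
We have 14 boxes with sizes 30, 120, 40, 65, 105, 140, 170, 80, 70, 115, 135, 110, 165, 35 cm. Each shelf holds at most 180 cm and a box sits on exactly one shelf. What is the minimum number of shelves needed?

9

Total = 170 + 165 + 140 + 135 + 120 + 115 + 110 + 105 + 80 + 70 + 65 + 40 + 35 + 30 = 1380 cm.
Lower bound: ⌈1380/180⌉ = 8 shelves.
A packing using 9 shelves:
  shelf 1: 170 = 170
  shelf 2: 165 = 165
  shelf 3: 140 + 40 = 180
  shelf 4: 135 + 35 = 170
  shelf 5: 120 + 30 = 150
  shelf 6: 115 + 65 = 180
  shelf 7: 110 + 70 = 180
  shelf 8: 105 = 105
  shelf 9: 80 = 80
No arrangement into 8 shelves stays within capacity, so 9 is optimal.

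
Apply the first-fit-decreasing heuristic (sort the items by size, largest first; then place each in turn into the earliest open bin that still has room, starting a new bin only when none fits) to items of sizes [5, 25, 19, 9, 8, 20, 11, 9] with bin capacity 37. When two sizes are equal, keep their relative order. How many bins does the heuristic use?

Sorted descending: 25, 20, 19, 11, 9, 9, 8, 5.
  25 → bin 1 (new)  [load 25/37]
  20 → bin 2 (new)  [load 20/37]
  19 → bin 3 (new)  [load 19/37]
  11 → bin 1  [load 36/37]
  9 → bin 2  [load 29/37]
  9 → bin 3  [load 28/37]
  8 → bin 2  [load 37/37]
  5 → bin 3  [load 33/37]
3 bins opened.

3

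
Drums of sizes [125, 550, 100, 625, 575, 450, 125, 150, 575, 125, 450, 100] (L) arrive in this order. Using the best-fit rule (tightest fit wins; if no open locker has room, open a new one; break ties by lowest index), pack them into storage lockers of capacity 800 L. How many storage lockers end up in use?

6

  125 → locker 1 (new)  [load 125/800]
  550 → locker 1  [load 675/800]
  100 → locker 1  [load 775/800]
  625 → locker 2 (new)  [load 625/800]
  575 → locker 3 (new)  [load 575/800]
  450 → locker 4 (new)  [load 450/800]
  125 → locker 2  [load 750/800]
  150 → locker 3  [load 725/800]
  575 → locker 5 (new)  [load 575/800]
  125 → locker 5  [load 700/800]
  450 → locker 6 (new)  [load 450/800]
  100 → locker 5  [load 800/800]
6 storage lockers opened.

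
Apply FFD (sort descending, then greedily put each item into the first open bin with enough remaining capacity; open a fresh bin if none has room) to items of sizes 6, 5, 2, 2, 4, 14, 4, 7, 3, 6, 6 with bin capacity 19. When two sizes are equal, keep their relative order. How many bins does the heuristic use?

Sorted descending: 14, 7, 6, 6, 6, 5, 4, 4, 3, 2, 2.
  14 → bin 1 (new)  [load 14/19]
  7 → bin 2 (new)  [load 7/19]
  6 → bin 2  [load 13/19]
  6 → bin 2  [load 19/19]
  6 → bin 3 (new)  [load 6/19]
  5 → bin 1  [load 19/19]
  4 → bin 3  [load 10/19]
  4 → bin 3  [load 14/19]
  3 → bin 3  [load 17/19]
  2 → bin 3  [load 19/19]
  2 → bin 4 (new)  [load 2/19]
4 bins opened.

4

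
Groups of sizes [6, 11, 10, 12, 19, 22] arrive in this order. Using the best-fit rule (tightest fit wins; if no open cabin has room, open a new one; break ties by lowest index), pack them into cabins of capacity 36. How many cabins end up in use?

  6 → cabin 1 (new)  [load 6/36]
  11 → cabin 1  [load 17/36]
  10 → cabin 1  [load 27/36]
  12 → cabin 2 (new)  [load 12/36]
  19 → cabin 2  [load 31/36]
  22 → cabin 3 (new)  [load 22/36]
3 cabins opened.

3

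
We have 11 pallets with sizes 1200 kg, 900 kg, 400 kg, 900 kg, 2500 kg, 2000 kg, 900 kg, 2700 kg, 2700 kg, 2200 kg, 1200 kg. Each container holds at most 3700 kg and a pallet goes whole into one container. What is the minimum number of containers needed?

5

Total = 2700 + 2700 + 2500 + 2200 + 2000 + 1200 + 1200 + 900 + 900 + 900 + 400 = 17600 kg.
Lower bound: ⌈17600/3700⌉ = 5 containers.
A packing using 5 containers:
  container 1: 2700 + 900 = 3600
  container 2: 2700 + 900 = 3600
  container 3: 2500 + 1200 = 3700
  container 4: 2200 + 1200 = 3400
  container 5: 2000 + 900 + 400 = 3300
This matches the lower bound, so 5 is optimal.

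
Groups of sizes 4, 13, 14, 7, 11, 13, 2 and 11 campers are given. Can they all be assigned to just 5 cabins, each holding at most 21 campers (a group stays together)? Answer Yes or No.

A valid assignment using 5 cabins:
  cabin 1: 14 + 7 = 21
  cabin 2: 13 + 4 + 2 = 19
  cabin 3: 13 = 13
  cabin 4: 11 = 11
  cabin 5: 11 = 11
Every load is within 21 campers, so 5 cabins suffice.

Yes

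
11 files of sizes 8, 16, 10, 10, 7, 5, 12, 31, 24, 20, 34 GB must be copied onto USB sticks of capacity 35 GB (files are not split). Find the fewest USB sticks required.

Total = 34 + 31 + 24 + 20 + 16 + 12 + 10 + 10 + 8 + 7 + 5 = 177 GB.
Lower bound: ⌈177/35⌉ = 6 USB sticks.
A packing using 6 USB sticks:
  USB stick 1: 34 = 34
  USB stick 2: 31 = 31
  USB stick 3: 24 + 10 = 34
  USB stick 4: 20 + 12 = 32
  USB stick 5: 16 + 10 + 8 = 34
  USB stick 6: 7 + 5 = 12
This matches the lower bound, so 6 is optimal.

6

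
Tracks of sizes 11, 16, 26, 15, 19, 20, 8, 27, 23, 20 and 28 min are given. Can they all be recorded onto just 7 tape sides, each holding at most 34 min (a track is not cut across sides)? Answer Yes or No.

No

Total = 213 min; ⌈213/34⌉ = 7.
The bound of 7 does not rule out 7, but exhaustive search shows no assignment into 7 tape sides of capacity 34 min exists — the minimum is 8.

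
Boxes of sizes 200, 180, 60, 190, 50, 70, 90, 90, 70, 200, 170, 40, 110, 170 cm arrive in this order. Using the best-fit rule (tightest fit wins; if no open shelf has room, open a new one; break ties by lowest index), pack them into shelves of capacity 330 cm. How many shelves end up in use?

  200 → shelf 1 (new)  [load 200/330]
  180 → shelf 2 (new)  [load 180/330]
  60 → shelf 1  [load 260/330]
  190 → shelf 3 (new)  [load 190/330]
  50 → shelf 1  [load 310/330]
  70 → shelf 3  [load 260/330]
  90 → shelf 2  [load 270/330]
  90 → shelf 4 (new)  [load 90/330]
  70 → shelf 3  [load 330/330]
  200 → shelf 4  [load 290/330]
  170 → shelf 5 (new)  [load 170/330]
  40 → shelf 4  [load 330/330]
  110 → shelf 5  [load 280/330]
  170 → shelf 6 (new)  [load 170/330]
6 shelves opened.

6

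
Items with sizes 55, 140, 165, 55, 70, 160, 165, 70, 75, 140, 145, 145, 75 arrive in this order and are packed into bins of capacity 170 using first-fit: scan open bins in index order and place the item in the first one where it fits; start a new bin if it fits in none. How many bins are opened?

  55 → bin 1 (new)  [load 55/170]
  140 → bin 2 (new)  [load 140/170]
  165 → bin 3 (new)  [load 165/170]
  55 → bin 1  [load 110/170]
  70 → bin 4 (new)  [load 70/170]
  160 → bin 5 (new)  [load 160/170]
  165 → bin 6 (new)  [load 165/170]
  70 → bin 4  [load 140/170]
  75 → bin 7 (new)  [load 75/170]
  140 → bin 8 (new)  [load 140/170]
  145 → bin 9 (new)  [load 145/170]
  145 → bin 10 (new)  [load 145/170]
  75 → bin 7  [load 150/170]
10 bins opened.

10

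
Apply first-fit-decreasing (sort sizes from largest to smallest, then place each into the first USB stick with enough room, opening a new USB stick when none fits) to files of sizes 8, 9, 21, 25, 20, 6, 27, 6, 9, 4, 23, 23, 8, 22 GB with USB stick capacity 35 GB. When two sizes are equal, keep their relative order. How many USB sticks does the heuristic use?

7

Sorted descending: 27, 25, 23, 23, 22, 21, 20, 9, 9, 8, 8, 6, 6, 4.
  27 → USB stick 1 (new)  [load 27/35]
  25 → USB stick 2 (new)  [load 25/35]
  23 → USB stick 3 (new)  [load 23/35]
  23 → USB stick 4 (new)  [load 23/35]
  22 → USB stick 5 (new)  [load 22/35]
  21 → USB stick 6 (new)  [load 21/35]
  20 → USB stick 7 (new)  [load 20/35]
  9 → USB stick 2  [load 34/35]
  9 → USB stick 3  [load 32/35]
  8 → USB stick 1  [load 35/35]
  8 → USB stick 4  [load 31/35]
  6 → USB stick 5  [load 28/35]
  6 → USB stick 5  [load 34/35]
  4 → USB stick 4  [load 35/35]
7 USB sticks opened.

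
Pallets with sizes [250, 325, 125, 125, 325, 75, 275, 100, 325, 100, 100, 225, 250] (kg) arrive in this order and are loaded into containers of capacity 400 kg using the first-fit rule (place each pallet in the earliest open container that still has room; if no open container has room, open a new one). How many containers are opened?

  250 → container 1 (new)  [load 250/400]
  325 → container 2 (new)  [load 325/400]
  125 → container 1  [load 375/400]
  125 → container 3 (new)  [load 125/400]
  325 → container 4 (new)  [load 325/400]
  75 → container 2  [load 400/400]
  275 → container 3  [load 400/400]
  100 → container 5 (new)  [load 100/400]
  325 → container 6 (new)  [load 325/400]
  100 → container 5  [load 200/400]
  100 → container 5  [load 300/400]
  225 → container 7 (new)  [load 225/400]
  250 → container 8 (new)  [load 250/400]
8 containers opened.

8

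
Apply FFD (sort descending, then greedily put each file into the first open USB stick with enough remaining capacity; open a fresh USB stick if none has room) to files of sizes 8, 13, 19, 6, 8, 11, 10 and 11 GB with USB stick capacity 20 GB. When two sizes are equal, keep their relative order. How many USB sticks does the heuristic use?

Sorted descending: 19, 13, 11, 11, 10, 8, 8, 6.
  19 → USB stick 1 (new)  [load 19/20]
  13 → USB stick 2 (new)  [load 13/20]
  11 → USB stick 3 (new)  [load 11/20]
  11 → USB stick 4 (new)  [load 11/20]
  10 → USB stick 5 (new)  [load 10/20]
  8 → USB stick 3  [load 19/20]
  8 → USB stick 4  [load 19/20]
  6 → USB stick 2  [load 19/20]
5 USB sticks opened.

5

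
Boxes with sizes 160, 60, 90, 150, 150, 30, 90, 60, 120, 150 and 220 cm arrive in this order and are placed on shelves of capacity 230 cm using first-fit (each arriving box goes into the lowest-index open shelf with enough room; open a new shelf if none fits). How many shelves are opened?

7

  160 → shelf 1 (new)  [load 160/230]
  60 → shelf 1  [load 220/230]
  90 → shelf 2 (new)  [load 90/230]
  150 → shelf 3 (new)  [load 150/230]
  150 → shelf 4 (new)  [load 150/230]
  30 → shelf 2  [load 120/230]
  90 → shelf 2  [load 210/230]
  60 → shelf 3  [load 210/230]
  120 → shelf 5 (new)  [load 120/230]
  150 → shelf 6 (new)  [load 150/230]
  220 → shelf 7 (new)  [load 220/230]
7 shelves opened.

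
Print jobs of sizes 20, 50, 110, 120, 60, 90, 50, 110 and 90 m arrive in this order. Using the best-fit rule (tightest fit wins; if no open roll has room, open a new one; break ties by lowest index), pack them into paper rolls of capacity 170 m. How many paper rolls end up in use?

5

  20 → roll 1 (new)  [load 20/170]
  50 → roll 1  [load 70/170]
  110 → roll 2 (new)  [load 110/170]
  120 → roll 3 (new)  [load 120/170]
  60 → roll 2  [load 170/170]
  90 → roll 1  [load 160/170]
  50 → roll 3  [load 170/170]
  110 → roll 4 (new)  [load 110/170]
  90 → roll 5 (new)  [load 90/170]
5 paper rolls opened.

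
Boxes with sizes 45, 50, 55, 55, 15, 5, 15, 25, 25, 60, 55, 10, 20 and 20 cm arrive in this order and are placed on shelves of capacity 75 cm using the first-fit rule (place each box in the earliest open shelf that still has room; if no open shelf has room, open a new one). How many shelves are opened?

7

  45 → shelf 1 (new)  [load 45/75]
  50 → shelf 2 (new)  [load 50/75]
  55 → shelf 3 (new)  [load 55/75]
  55 → shelf 4 (new)  [load 55/75]
  15 → shelf 1  [load 60/75]
  5 → shelf 1  [load 65/75]
  15 → shelf 2  [load 65/75]
  25 → shelf 5 (new)  [load 25/75]
  25 → shelf 5  [load 50/75]
  60 → shelf 6 (new)  [load 60/75]
  55 → shelf 7 (new)  [load 55/75]
  10 → shelf 1  [load 75/75]
  20 → shelf 3  [load 75/75]
  20 → shelf 4  [load 75/75]
7 shelves opened.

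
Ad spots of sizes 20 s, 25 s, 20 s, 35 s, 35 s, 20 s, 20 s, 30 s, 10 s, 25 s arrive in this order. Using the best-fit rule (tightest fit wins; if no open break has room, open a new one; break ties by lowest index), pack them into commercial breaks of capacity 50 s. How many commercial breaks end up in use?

  20 → break 1 (new)  [load 20/50]
  25 → break 1  [load 45/50]
  20 → break 2 (new)  [load 20/50]
  35 → break 3 (new)  [load 35/50]
  35 → break 4 (new)  [load 35/50]
  20 → break 2  [load 40/50]
  20 → break 5 (new)  [load 20/50]
  30 → break 5  [load 50/50]
  10 → break 2  [load 50/50]
  25 → break 6 (new)  [load 25/50]
6 commercial breaks opened.

6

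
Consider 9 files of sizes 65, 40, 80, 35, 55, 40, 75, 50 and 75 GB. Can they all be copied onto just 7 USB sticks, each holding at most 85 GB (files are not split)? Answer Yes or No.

Yes

A valid assignment using 7 USB sticks:
  USB stick 1: 80 = 80
  USB stick 2: 75 = 75
  USB stick 3: 75 = 75
  USB stick 4: 65 = 65
  USB stick 5: 55 = 55
  USB stick 6: 50 + 35 = 85
  USB stick 7: 40 + 40 = 80
Every load is within 85 GB, so 7 USB sticks suffice.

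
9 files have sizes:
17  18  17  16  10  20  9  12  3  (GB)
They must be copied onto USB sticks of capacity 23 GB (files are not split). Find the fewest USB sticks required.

Total = 20 + 18 + 17 + 17 + 16 + 12 + 10 + 9 + 3 = 122 GB.
Lower bound: ⌈122/23⌉ = 6 USB sticks.
A packing using 7 USB sticks:
  USB stick 1: 20 + 3 = 23
  USB stick 2: 18 = 18
  USB stick 3: 17 = 17
  USB stick 4: 17 = 17
  USB stick 5: 16 = 16
  USB stick 6: 12 + 10 = 22
  USB stick 7: 9 = 9
No arrangement into 6 USB sticks stays within capacity, so 7 is optimal.

7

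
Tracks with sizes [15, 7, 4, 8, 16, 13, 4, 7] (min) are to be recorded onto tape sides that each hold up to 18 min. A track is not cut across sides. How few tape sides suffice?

5

Total = 16 + 15 + 13 + 8 + 7 + 7 + 4 + 4 = 74 min.
Lower bound: ⌈74/18⌉ = 5 tape sides.
A packing using 5 tape sides:
  side 1: 16 = 16
  side 2: 15 = 15
  side 3: 13 + 4 = 17
  side 4: 8 + 7 = 15
  side 5: 7 + 4 = 11
This matches the lower bound, so 5 is optimal.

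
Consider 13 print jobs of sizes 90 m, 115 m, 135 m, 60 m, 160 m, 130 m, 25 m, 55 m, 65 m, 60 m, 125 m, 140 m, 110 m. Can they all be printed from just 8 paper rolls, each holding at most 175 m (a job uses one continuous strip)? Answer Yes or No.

Total = 1270 m; ⌈1270/175⌉ = 8.
The bound of 8 does not rule out 8, but exhaustive search shows no assignment into 8 paper rolls of capacity 175 m exists — the minimum is 9.

No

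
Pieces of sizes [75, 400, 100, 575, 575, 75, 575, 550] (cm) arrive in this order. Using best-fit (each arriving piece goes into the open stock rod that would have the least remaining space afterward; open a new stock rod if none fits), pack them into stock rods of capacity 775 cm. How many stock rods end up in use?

  75 → stock rod 1 (new)  [load 75/775]
  400 → stock rod 1  [load 475/775]
  100 → stock rod 1  [load 575/775]
  575 → stock rod 2 (new)  [load 575/775]
  575 → stock rod 3 (new)  [load 575/775]
  75 → stock rod 1  [load 650/775]
  575 → stock rod 4 (new)  [load 575/775]
  550 → stock rod 5 (new)  [load 550/775]
5 stock rods opened.

5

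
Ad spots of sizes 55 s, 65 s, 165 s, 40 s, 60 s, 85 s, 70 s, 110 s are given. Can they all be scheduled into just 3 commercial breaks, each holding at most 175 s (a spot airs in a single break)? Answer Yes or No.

Total = 650 s; ⌈650/175⌉ = 4.
At least 4 commercial breaks are required, but only 3 are allowed.

No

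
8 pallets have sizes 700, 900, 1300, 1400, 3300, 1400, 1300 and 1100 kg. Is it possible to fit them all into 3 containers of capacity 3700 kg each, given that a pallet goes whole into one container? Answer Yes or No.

No

Total = 11400 kg; ⌈11400/3700⌉ = 4.
At least 4 containers are required, but only 3 are allowed.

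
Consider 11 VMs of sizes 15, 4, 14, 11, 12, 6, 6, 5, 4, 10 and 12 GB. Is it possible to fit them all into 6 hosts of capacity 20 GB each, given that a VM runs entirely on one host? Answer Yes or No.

A valid assignment using 6 hosts:
  host 1: 15 + 5 = 20
  host 2: 14 + 6 = 20
  host 3: 12 + 6 = 18
  host 4: 12 + 4 + 4 = 20
  host 5: 11 = 11
  host 6: 10 = 10
Every load is within 20 GB, so 6 hosts suffice.

Yes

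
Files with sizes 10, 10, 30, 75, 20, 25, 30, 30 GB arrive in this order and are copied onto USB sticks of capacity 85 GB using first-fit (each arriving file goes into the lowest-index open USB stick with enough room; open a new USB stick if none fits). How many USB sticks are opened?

  10 → USB stick 1 (new)  [load 10/85]
  10 → USB stick 1  [load 20/85]
  30 → USB stick 1  [load 50/85]
  75 → USB stick 2 (new)  [load 75/85]
  20 → USB stick 1  [load 70/85]
  25 → USB stick 3 (new)  [load 25/85]
  30 → USB stick 3  [load 55/85]
  30 → USB stick 3  [load 85/85]
3 USB sticks opened.

3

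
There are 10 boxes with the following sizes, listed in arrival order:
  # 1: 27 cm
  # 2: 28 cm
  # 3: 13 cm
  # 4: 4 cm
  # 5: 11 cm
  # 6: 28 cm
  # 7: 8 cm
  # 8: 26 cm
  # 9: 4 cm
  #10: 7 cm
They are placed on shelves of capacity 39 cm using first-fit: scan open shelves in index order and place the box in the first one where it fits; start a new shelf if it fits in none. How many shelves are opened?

4

  27 → shelf 1 (new)  [load 27/39]
  28 → shelf 2 (new)  [load 28/39]
  13 → shelf 3 (new)  [load 13/39]
  4 → shelf 1  [load 31/39]
  11 → shelf 2  [load 39/39]
  28 → shelf 4 (new)  [load 28/39]
  8 → shelf 1  [load 39/39]
  26 → shelf 3  [load 39/39]
  4 → shelf 4  [load 32/39]
  7 → shelf 4  [load 39/39]
4 shelves opened.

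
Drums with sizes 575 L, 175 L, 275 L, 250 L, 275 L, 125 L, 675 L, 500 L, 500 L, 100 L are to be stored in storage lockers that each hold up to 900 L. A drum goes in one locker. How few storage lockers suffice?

4

Total = 675 + 575 + 500 + 500 + 275 + 275 + 250 + 175 + 125 + 100 = 3450 L.
Lower bound: ⌈3450/900⌉ = 4 storage lockers.
A packing using 4 storage lockers:
  locker 1: 675 + 175 = 850
  locker 2: 575 + 275 = 850
  locker 3: 500 + 275 + 125 = 900
  locker 4: 500 + 250 + 100 = 850
This matches the lower bound, so 4 is optimal.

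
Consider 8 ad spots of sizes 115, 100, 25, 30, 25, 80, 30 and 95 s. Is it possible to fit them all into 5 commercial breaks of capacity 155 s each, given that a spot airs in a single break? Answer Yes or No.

A valid assignment using 4 commercial breaks:
  break 1: 115 + 30 = 145
  break 2: 100 + 30 + 25 = 155
  break 3: 95 + 25 = 120
  break 4: 80 = 80
That uses only 4 ≤ 5, so 5 commercial breaks are enough.

Yes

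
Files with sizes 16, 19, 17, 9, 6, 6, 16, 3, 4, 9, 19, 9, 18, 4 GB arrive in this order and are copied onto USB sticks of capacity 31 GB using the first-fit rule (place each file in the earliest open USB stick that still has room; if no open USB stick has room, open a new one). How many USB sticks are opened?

  16 → USB stick 1 (new)  [load 16/31]
  19 → USB stick 2 (new)  [load 19/31]
  17 → USB stick 3 (new)  [load 17/31]
  9 → USB stick 1  [load 25/31]
  6 → USB stick 1  [load 31/31]
  6 → USB stick 2  [load 25/31]
  16 → USB stick 4 (new)  [load 16/31]
  3 → USB stick 2  [load 28/31]
  4 → USB stick 3  [load 21/31]
  9 → USB stick 3  [load 30/31]
  19 → USB stick 5 (new)  [load 19/31]
  9 → USB stick 4  [load 25/31]
  18 → USB stick 6 (new)  [load 18/31]
  4 → USB stick 4  [load 29/31]
6 USB sticks opened.

6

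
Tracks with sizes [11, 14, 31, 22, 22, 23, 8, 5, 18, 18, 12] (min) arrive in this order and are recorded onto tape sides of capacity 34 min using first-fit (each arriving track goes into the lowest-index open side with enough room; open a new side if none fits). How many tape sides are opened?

  11 → side 1 (new)  [load 11/34]
  14 → side 1  [load 25/34]
  31 → side 2 (new)  [load 31/34]
  22 → side 3 (new)  [load 22/34]
  22 → side 4 (new)  [load 22/34]
  23 → side 5 (new)  [load 23/34]
  8 → side 1  [load 33/34]
  5 → side 3  [load 27/34]
  18 → side 6 (new)  [load 18/34]
  18 → side 7 (new)  [load 18/34]
  12 → side 4  [load 34/34]
7 tape sides opened.

7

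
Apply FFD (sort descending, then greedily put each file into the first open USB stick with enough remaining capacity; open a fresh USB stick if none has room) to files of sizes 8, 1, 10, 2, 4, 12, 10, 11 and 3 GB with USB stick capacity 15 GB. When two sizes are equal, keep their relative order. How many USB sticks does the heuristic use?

5

Sorted descending: 12, 11, 10, 10, 8, 4, 3, 2, 1.
  12 → USB stick 1 (new)  [load 12/15]
  11 → USB stick 2 (new)  [load 11/15]
  10 → USB stick 3 (new)  [load 10/15]
  10 → USB stick 4 (new)  [load 10/15]
  8 → USB stick 5 (new)  [load 8/15]
  4 → USB stick 2  [load 15/15]
  3 → USB stick 1  [load 15/15]
  2 → USB stick 3  [load 12/15]
  1 → USB stick 3  [load 13/15]
5 USB sticks opened.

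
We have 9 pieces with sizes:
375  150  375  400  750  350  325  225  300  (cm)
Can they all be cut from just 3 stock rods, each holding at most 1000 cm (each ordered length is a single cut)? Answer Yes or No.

No

Total = 3250 cm; ⌈3250/1000⌉ = 4.
At least 4 stock rods are required, but only 3 are allowed.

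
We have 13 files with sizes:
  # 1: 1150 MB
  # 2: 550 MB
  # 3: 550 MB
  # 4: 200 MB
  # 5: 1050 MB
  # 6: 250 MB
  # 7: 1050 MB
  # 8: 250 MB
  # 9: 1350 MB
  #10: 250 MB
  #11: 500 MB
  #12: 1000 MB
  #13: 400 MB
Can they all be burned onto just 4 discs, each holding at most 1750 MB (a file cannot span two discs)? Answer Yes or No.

No

Total = 8550 MB; ⌈8550/1750⌉ = 5.
At least 5 discs are required, but only 4 are allowed.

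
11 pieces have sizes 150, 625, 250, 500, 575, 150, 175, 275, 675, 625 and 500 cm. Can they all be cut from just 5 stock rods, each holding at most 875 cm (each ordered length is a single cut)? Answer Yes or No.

No

Total = 4500 cm; ⌈4500/875⌉ = 6.
At least 6 stock rods are required, but only 5 are allowed.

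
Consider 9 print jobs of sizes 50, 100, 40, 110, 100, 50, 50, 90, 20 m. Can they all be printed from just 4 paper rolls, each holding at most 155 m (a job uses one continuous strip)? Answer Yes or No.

No

Total = 610 m; ⌈610/155⌉ = 4.
The bound of 4 does not rule out 4, but exhaustive search shows no assignment into 4 paper rolls of capacity 155 m exists — the minimum is 5.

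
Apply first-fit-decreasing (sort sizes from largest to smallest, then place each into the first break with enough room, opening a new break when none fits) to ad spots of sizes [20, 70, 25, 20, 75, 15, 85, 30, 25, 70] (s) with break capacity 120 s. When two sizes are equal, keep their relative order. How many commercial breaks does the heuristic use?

4

Sorted descending: 85, 75, 70, 70, 30, 25, 25, 20, 20, 15.
  85 → break 1 (new)  [load 85/120]
  75 → break 2 (new)  [load 75/120]
  70 → break 3 (new)  [load 70/120]
  70 → break 4 (new)  [load 70/120]
  30 → break 1  [load 115/120]
  25 → break 2  [load 100/120]
  25 → break 3  [load 95/120]
  20 → break 2  [load 120/120]
  20 → break 3  [load 115/120]
  15 → break 4  [load 85/120]
4 commercial breaks opened.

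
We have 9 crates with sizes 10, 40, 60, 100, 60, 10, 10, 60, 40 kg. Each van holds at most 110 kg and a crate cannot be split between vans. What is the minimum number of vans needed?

4

Total = 100 + 60 + 60 + 60 + 40 + 40 + 10 + 10 + 10 = 390 kg.
Lower bound: ⌈390/110⌉ = 4 vans.
A packing using 4 vans:
  van 1: 100 + 10 = 110
  van 2: 60 + 40 + 10 = 110
  van 3: 60 + 40 + 10 = 110
  van 4: 60 = 60
This matches the lower bound, so 4 is optimal.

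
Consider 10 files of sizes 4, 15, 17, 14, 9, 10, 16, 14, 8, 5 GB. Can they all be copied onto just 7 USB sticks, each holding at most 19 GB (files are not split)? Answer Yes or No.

Yes

A valid assignment using 7 USB sticks:
  USB stick 1: 17 = 17
  USB stick 2: 16 = 16
  USB stick 3: 15 + 4 = 19
  USB stick 4: 14 + 5 = 19
  USB stick 5: 14 = 14
  USB stick 6: 10 + 9 = 19
  USB stick 7: 8 = 8
Every load is within 19 GB, so 7 USB sticks suffice.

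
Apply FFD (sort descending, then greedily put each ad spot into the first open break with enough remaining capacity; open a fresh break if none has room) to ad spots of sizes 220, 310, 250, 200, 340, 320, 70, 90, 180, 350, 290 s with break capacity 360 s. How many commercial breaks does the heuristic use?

Sorted descending: 350, 340, 320, 310, 290, 250, 220, 200, 180, 90, 70.
  350 → break 1 (new)  [load 350/360]
  340 → break 2 (new)  [load 340/360]
  320 → break 3 (new)  [load 320/360]
  310 → break 4 (new)  [load 310/360]
  290 → break 5 (new)  [load 290/360]
  250 → break 6 (new)  [load 250/360]
  220 → break 7 (new)  [load 220/360]
  200 → break 8 (new)  [load 200/360]
  180 → break 9 (new)  [load 180/360]
  90 → break 6  [load 340/360]
  70 → break 5  [load 360/360]
9 commercial breaks opened.

9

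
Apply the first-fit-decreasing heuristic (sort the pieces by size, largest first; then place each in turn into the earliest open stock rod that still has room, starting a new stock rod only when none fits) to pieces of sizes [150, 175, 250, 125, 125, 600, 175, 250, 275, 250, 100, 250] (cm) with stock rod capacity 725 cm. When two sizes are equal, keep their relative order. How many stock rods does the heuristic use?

Sorted descending: 600, 275, 250, 250, 250, 250, 175, 175, 150, 125, 125, 100.
  600 → stock rod 1 (new)  [load 600/725]
  275 → stock rod 2 (new)  [load 275/725]
  250 → stock rod 2  [load 525/725]
  250 → stock rod 3 (new)  [load 250/725]
  250 → stock rod 3  [load 500/725]
  250 → stock rod 4 (new)  [load 250/725]
  175 → stock rod 2  [load 700/725]
  175 → stock rod 3  [load 675/725]
  150 → stock rod 4  [load 400/725]
  125 → stock rod 1  [load 725/725]
  125 → stock rod 4  [load 525/725]
  100 → stock rod 4  [load 625/725]
4 stock rods opened.

4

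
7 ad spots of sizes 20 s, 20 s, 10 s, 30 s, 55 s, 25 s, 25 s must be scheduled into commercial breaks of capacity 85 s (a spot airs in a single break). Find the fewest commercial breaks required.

3

Total = 55 + 30 + 25 + 25 + 20 + 20 + 10 = 185 s.
Lower bound: ⌈185/85⌉ = 3 commercial breaks.
A packing using 3 commercial breaks:
  break 1: 55 + 30 = 85
  break 2: 25 + 25 + 20 + 10 = 80
  break 3: 20 = 20
This matches the lower bound, so 3 is optimal.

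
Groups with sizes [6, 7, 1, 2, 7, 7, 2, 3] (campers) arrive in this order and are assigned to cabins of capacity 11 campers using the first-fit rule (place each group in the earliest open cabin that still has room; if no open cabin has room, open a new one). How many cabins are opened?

4

  6 → cabin 1 (new)  [load 6/11]
  7 → cabin 2 (new)  [load 7/11]
  1 → cabin 1  [load 7/11]
  2 → cabin 1  [load 9/11]
  7 → cabin 3 (new)  [load 7/11]
  7 → cabin 4 (new)  [load 7/11]
  2 → cabin 1  [load 11/11]
  3 → cabin 2  [load 10/11]
4 cabins opened.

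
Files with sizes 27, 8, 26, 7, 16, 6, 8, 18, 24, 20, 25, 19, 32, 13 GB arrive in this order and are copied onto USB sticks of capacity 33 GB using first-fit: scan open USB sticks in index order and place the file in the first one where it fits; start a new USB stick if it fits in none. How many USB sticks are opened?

9

  27 → USB stick 1 (new)  [load 27/33]
  8 → USB stick 2 (new)  [load 8/33]
  26 → USB stick 3 (new)  [load 26/33]
  7 → USB stick 2  [load 15/33]
  16 → USB stick 2  [load 31/33]
  6 → USB stick 1  [load 33/33]
  8 → USB stick 4 (new)  [load 8/33]
  18 → USB stick 4  [load 26/33]
  24 → USB stick 5 (new)  [load 24/33]
  20 → USB stick 6 (new)  [load 20/33]
  25 → USB stick 7 (new)  [load 25/33]
  19 → USB stick 8 (new)  [load 19/33]
  32 → USB stick 9 (new)  [load 32/33]
  13 → USB stick 6  [load 33/33]
9 USB sticks opened.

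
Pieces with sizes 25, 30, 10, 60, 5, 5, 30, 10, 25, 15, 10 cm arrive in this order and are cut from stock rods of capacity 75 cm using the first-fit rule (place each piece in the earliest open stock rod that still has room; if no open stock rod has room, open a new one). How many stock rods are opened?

  25 → stock rod 1 (new)  [load 25/75]
  30 → stock rod 1  [load 55/75]
  10 → stock rod 1  [load 65/75]
  60 → stock rod 2 (new)  [load 60/75]
  5 → stock rod 1  [load 70/75]
  5 → stock rod 1  [load 75/75]
  30 → stock rod 3 (new)  [load 30/75]
  10 → stock rod 2  [load 70/75]
  25 → stock rod 3  [load 55/75]
  15 → stock rod 3  [load 70/75]
  10 → stock rod 4 (new)  [load 10/75]
4 stock rods opened.

4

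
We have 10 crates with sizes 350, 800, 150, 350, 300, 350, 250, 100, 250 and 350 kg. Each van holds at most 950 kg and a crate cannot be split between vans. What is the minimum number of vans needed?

Total = 800 + 350 + 350 + 350 + 350 + 300 + 250 + 250 + 150 + 100 = 3250 kg.
Lower bound: ⌈3250/950⌉ = 4 vans.
A packing using 4 vans:
  van 1: 800 + 150 = 950
  van 2: 350 + 350 + 250 = 950
  van 3: 350 + 350 + 250 = 950
  van 4: 300 + 100 = 400
This matches the lower bound, so 4 is optimal.

4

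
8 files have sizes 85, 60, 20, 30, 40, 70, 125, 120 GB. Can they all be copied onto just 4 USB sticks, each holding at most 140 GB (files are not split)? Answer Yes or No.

No

Total = 550 GB; ⌈550/140⌉ = 4.
The bound of 4 does not rule out 4, but exhaustive search shows no assignment into 4 USB sticks of capacity 140 GB exists — the minimum is 5.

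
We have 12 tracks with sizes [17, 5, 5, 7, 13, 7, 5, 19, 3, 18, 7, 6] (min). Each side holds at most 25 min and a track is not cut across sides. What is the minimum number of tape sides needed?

5

Total = 19 + 18 + 17 + 13 + 7 + 7 + 7 + 6 + 5 + 5 + 5 + 3 = 112 min.
Lower bound: ⌈112/25⌉ = 5 tape sides.
A packing using 5 tape sides:
  side 1: 19 + 6 = 25
  side 2: 18 + 7 = 25
  side 3: 17 + 7 = 24
  side 4: 13 + 7 + 5 = 25
  side 5: 5 + 5 + 3 = 13
This matches the lower bound, so 5 is optimal.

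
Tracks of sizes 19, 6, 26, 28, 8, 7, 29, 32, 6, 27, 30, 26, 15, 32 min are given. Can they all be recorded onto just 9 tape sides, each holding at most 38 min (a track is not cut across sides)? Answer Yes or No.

A valid assignment using 9 tape sides:
  side 1: 32 + 6 = 38
  side 2: 32 + 6 = 38
  side 3: 30 + 8 = 38
  side 4: 29 + 7 = 36
  side 5: 28 = 28
  side 6: 27 = 27
  side 7: 26 = 26
  side 8: 26 = 26
  side 9: 19 + 15 = 34
Every load is within 38 min, so 9 tape sides suffice.

Yes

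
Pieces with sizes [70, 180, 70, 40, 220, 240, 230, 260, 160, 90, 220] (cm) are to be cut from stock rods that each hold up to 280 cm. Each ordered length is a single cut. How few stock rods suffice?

8

Total = 260 + 240 + 230 + 220 + 220 + 180 + 160 + 90 + 70 + 70 + 40 = 1780 cm.
Lower bound: ⌈1780/280⌉ = 7 stock rods.
A packing using 8 stock rods:
  stock rod 1: 260 = 260
  stock rod 2: 240 + 40 = 280
  stock rod 3: 230 = 230
  stock rod 4: 220 = 220
  stock rod 5: 220 = 220
  stock rod 6: 180 + 90 = 270
  stock rod 7: 160 + 70 = 230
  stock rod 8: 70 = 70
No arrangement into 7 stock rods stays within capacity, so 8 is optimal.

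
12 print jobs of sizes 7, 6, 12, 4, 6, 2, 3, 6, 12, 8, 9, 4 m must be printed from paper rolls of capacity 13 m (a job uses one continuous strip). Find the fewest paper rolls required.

7

Total = 12 + 12 + 9 + 8 + 7 + 6 + 6 + 6 + 4 + 4 + 3 + 2 = 79 m.
Lower bound: ⌈79/13⌉ = 7 paper rolls.
A packing using 7 paper rolls:
  roll 1: 12 = 12
  roll 2: 12 = 12
  roll 3: 9 + 4 = 13
  roll 4: 8 + 4 = 12
  roll 5: 7 + 6 = 13
  roll 6: 6 + 6 = 12
  roll 7: 3 + 2 = 5
This matches the lower bound, so 7 is optimal.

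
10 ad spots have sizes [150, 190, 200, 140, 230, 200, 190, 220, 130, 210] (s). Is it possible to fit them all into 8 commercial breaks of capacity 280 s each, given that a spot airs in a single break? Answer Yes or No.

No

Total = 1860 s; ⌈1860/280⌉ = 7.
8 ad spots each exceed half the capacity and cannot share a break, forcing at least 8 commercial breaks.
The bound of 8 does not rule out 8, but exhaustive search shows no assignment into 8 commercial breaks of capacity 280 s exists — the minimum is 9.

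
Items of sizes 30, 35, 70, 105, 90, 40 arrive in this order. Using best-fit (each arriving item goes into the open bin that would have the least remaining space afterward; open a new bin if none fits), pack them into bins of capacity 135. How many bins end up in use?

  30 → bin 1 (new)  [load 30/135]
  35 → bin 1  [load 65/135]
  70 → bin 1  [load 135/135]
  105 → bin 2 (new)  [load 105/135]
  90 → bin 3 (new)  [load 90/135]
  40 → bin 3  [load 130/135]
3 bins opened.

3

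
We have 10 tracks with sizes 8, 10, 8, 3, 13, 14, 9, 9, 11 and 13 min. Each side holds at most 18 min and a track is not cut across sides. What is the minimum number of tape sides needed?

Total = 14 + 13 + 13 + 11 + 10 + 9 + 9 + 8 + 8 + 3 = 98 min.
Lower bound: ⌈98/18⌉ = 6 tape sides.
A packing using 7 tape sides:
  side 1: 14 + 3 = 17
  side 2: 13 = 13
  side 3: 13 = 13
  side 4: 11 = 11
  side 5: 10 + 8 = 18
  side 6: 9 + 9 = 18
  side 7: 8 = 8
No arrangement into 6 tape sides stays within capacity, so 7 is optimal.

7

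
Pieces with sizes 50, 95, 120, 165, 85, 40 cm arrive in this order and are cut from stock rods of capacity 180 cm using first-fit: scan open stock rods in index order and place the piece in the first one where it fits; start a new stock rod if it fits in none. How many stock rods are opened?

4

  50 → stock rod 1 (new)  [load 50/180]
  95 → stock rod 1  [load 145/180]
  120 → stock rod 2 (new)  [load 120/180]
  165 → stock rod 3 (new)  [load 165/180]
  85 → stock rod 4 (new)  [load 85/180]
  40 → stock rod 2  [load 160/180]
4 stock rods opened.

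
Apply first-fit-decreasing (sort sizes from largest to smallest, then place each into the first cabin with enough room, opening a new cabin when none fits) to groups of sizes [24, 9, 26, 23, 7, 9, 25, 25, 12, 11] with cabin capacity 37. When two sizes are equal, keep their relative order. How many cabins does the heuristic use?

5

Sorted descending: 26, 25, 25, 24, 23, 12, 11, 9, 9, 7.
  26 → cabin 1 (new)  [load 26/37]
  25 → cabin 2 (new)  [load 25/37]
  25 → cabin 3 (new)  [load 25/37]
  24 → cabin 4 (new)  [load 24/37]
  23 → cabin 5 (new)  [load 23/37]
  12 → cabin 2  [load 37/37]
  11 → cabin 1  [load 37/37]
  9 → cabin 3  [load 34/37]
  9 → cabin 4  [load 33/37]
  7 → cabin 5  [load 30/37]
5 cabins opened.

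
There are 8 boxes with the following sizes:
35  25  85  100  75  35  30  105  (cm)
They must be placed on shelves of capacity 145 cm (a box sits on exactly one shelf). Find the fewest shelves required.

4

Total = 105 + 100 + 85 + 75 + 35 + 35 + 30 + 25 = 490 cm.
Lower bound: ⌈490/145⌉ = 4 shelves.
A packing using 4 shelves:
  shelf 1: 105 + 35 = 140
  shelf 2: 100 + 35 = 135
  shelf 3: 85 + 30 + 25 = 140
  shelf 4: 75 = 75
This matches the lower bound, so 4 is optimal.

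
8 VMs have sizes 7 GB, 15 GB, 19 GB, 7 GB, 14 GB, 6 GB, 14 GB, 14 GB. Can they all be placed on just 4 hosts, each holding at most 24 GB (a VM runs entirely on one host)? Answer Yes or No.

Total = 96 GB; ⌈96/24⌉ = 4.
5 VMs each exceed half the capacity and cannot share a host, forcing at least 5 hosts.
At least 5 hosts are required, but only 4 are allowed.

No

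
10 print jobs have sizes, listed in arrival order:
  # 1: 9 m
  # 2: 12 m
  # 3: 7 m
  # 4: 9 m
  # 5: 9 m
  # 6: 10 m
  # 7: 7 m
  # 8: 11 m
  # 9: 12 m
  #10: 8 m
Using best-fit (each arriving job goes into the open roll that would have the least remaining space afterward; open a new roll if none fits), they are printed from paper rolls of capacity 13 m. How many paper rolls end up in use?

  9 → roll 1 (new)  [load 9/13]
  12 → roll 2 (new)  [load 12/13]
  7 → roll 3 (new)  [load 7/13]
  9 → roll 4 (new)  [load 9/13]
  9 → roll 5 (new)  [load 9/13]
  10 → roll 6 (new)  [load 10/13]
  7 → roll 7 (new)  [load 7/13]
  11 → roll 8 (new)  [load 11/13]
  12 → roll 9 (new)  [load 12/13]
  8 → roll 10 (new)  [load 8/13]
10 paper rolls opened.

10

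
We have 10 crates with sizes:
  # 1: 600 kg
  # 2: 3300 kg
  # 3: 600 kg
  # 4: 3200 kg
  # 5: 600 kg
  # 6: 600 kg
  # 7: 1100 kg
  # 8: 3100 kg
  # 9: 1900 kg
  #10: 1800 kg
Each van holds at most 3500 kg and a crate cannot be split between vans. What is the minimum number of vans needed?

Total = 3300 + 3200 + 3100 + 1900 + 1800 + 1100 + 600 + 600 + 600 + 600 = 16800 kg.
Lower bound: ⌈16800/3500⌉ = 5 vans.
A packing using 6 vans:
  van 1: 3300 = 3300
  van 2: 3200 = 3200
  van 3: 3100 = 3100
  van 4: 1900 + 1100 = 3000
  van 5: 1800 + 600 + 600 = 3000
  van 6: 600 + 600 = 1200
No arrangement into 5 vans stays within capacity, so 6 is optimal.

6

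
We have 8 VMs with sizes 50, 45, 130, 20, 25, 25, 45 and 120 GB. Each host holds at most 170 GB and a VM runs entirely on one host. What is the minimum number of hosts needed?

Total = 130 + 120 + 50 + 45 + 45 + 25 + 25 + 20 = 460 GB.
Lower bound: ⌈460/170⌉ = 3 hosts.
A packing using 3 hosts:
  host 1: 130 + 25 = 155
  host 2: 120 + 50 = 170
  host 3: 45 + 45 + 25 + 20 = 135
This matches the lower bound, so 3 is optimal.

3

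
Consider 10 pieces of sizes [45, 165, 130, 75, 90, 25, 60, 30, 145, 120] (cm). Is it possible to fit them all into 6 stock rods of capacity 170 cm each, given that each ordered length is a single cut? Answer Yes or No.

Yes

A valid assignment using 6 stock rods:
  stock rod 1: 165 = 165
  stock rod 2: 145 + 25 = 170
  stock rod 3: 130 + 30 = 160
  stock rod 4: 120 + 45 = 165
  stock rod 5: 90 + 75 = 165
  stock rod 6: 60 = 60
Every load is within 170 cm, so 6 stock rods suffice.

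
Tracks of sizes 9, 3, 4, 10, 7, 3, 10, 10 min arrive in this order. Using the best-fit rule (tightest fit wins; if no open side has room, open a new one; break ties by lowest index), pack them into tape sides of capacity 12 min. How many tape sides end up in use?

6

  9 → side 1 (new)  [load 9/12]
  3 → side 1  [load 12/12]
  4 → side 2 (new)  [load 4/12]
  10 → side 3 (new)  [load 10/12]
  7 → side 2  [load 11/12]
  3 → side 4 (new)  [load 3/12]
  10 → side 5 (new)  [load 10/12]
  10 → side 6 (new)  [load 10/12]
6 tape sides opened.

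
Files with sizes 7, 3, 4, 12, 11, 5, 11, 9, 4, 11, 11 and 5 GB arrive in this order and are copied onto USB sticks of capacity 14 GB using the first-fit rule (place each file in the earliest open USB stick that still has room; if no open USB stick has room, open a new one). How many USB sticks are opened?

8

  7 → USB stick 1 (new)  [load 7/14]
  3 → USB stick 1  [load 10/14]
  4 → USB stick 1  [load 14/14]
  12 → USB stick 2 (new)  [load 12/14]
  11 → USB stick 3 (new)  [load 11/14]
  5 → USB stick 4 (new)  [load 5/14]
  11 → USB stick 5 (new)  [load 11/14]
  9 → USB stick 4  [load 14/14]
  4 → USB stick 6 (new)  [load 4/14]
  11 → USB stick 7 (new)  [load 11/14]
  11 → USB stick 8 (new)  [load 11/14]
  5 → USB stick 6  [load 9/14]
8 USB sticks opened.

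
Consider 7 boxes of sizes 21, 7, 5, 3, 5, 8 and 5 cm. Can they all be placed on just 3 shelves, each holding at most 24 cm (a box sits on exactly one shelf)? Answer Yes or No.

Yes

A valid assignment using 3 shelves:
  shelf 1: 21 + 3 = 24
  shelf 2: 8 + 7 + 5 = 20
  shelf 3: 5 + 5 = 10
Every load is within 24 cm, so 3 shelves suffice.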